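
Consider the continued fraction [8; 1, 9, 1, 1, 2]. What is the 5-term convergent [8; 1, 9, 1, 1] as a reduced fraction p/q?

187/21

Work from the innermost term outward:
Start with 1.
1 + 1/(1/1) = 1 + 1/1 = 2/1
9 + 1/(2/1) = 9 + 1/2 = 19/2
1 + 1/(19/2) = 1 + 2/19 = 21/19
8 + 1/(21/19) = 8 + 19/21 = 187/21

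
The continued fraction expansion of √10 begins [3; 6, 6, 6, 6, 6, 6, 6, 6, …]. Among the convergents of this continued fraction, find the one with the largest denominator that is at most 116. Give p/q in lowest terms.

a_0 = 3: 3/1  (≤ bound)
a_1 = 6: 19/6  (≤ bound)
a_2 = 6: 117/37  (≤ bound)
a_3 = 6: 721/228  (> 116, stop)

117/37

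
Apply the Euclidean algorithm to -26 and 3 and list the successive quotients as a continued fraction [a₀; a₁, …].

[-9; 3]

-26 = -9·3 + 1, so a_0 = -9
3 = 3·1 + 0, so a_1 = 3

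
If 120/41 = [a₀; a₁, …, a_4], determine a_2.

Run the Euclidean algorithm, recording each quotient:
120 ÷ 41 → quotient 2, remainder 38
41 ÷ 38 → quotient 1, remainder 3
38 ÷ 3 → quotient 12, remainder 2

12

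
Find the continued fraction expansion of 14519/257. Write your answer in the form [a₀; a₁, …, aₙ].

⌊14519/257⌋ = 56, remainder 127
⌊257/127⌋ = 2, remainder 3
⌊127/3⌋ = 42, remainder 1
⌊3/1⌋ = 3, remainder 0

[56; 2, 42, 3]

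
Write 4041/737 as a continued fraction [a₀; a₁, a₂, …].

[5; 2, 14, 4, 6]

4041 = 5·737 + 356, so a_0 = 5
737 = 2·356 + 25, so a_1 = 2
356 = 14·25 + 6, so a_2 = 14
25 = 4·6 + 1, so a_3 = 4
6 = 6·1 + 0, so a_4 = 6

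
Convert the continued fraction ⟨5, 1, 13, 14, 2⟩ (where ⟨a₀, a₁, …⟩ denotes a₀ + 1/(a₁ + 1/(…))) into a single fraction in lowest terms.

2419/408

a_0 = 5: 5/1
a_1 = 1: 6/1
a_2 = 13: 83/14
a_3 = 14: 1168/197
a_4 = 2: 2419/408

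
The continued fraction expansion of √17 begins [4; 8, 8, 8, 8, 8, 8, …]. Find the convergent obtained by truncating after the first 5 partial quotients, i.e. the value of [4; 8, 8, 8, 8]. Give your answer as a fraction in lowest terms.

17684/4289

Start with 8.
8 + 1/(8/1) = 8 + 1/8 = 65/8
8 + 1/(65/8) = 8 + 8/65 = 528/65
8 + 1/(528/65) = 8 + 65/528 = 4289/528
4 + 1/(4289/528) = 4 + 528/4289 = 17684/4289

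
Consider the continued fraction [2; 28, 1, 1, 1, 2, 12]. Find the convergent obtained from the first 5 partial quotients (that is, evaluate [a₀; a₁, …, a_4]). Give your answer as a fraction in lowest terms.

175/86

a_0 = 2: 2/1
a_1 = 28: 57/28
a_2 = 1: 59/29
a_3 = 1: 116/57
a_4 = 1: 175/86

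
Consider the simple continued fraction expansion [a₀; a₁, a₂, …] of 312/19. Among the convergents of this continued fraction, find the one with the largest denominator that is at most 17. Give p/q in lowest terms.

a_0 = 16: 16/1  (≤ bound)
a_1 = 2: 33/2  (≤ bound)
a_2 = 2: 82/5  (≤ bound)
a_3 = 1: 115/7  (≤ bound)
a_4 = 2: 312/19  (> 17, stop)

115/7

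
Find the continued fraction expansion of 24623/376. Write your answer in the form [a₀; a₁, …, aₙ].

24623 = 65·376 + 183, so a_0 = 65
376 = 2·183 + 10, so a_1 = 2
183 = 18·10 + 3, so a_2 = 18
10 = 3·3 + 1, so a_3 = 3
3 = 3·1 + 0, so a_4 = 3

[65; 2, 18, 3, 3]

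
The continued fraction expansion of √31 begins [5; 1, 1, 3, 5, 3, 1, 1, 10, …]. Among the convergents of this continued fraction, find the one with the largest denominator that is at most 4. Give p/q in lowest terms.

a_0 = 5: 5/1  (≤ bound)
a_1 = 1: 6/1  (≤ bound)
a_2 = 1: 11/2  (≤ bound)
a_3 = 3: 39/7  (> 4, stop)

11/2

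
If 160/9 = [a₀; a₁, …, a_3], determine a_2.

3

160 = 17·9 + 7, so a_0 = 17
9 = 1·7 + 2, so a_1 = 1
7 = 3·2 + 1, so a_2 = 3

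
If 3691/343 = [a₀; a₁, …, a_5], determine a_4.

2

⌊3691/343⌋ = 10, remainder 261
⌊343/261⌋ = 1, remainder 82
⌊261/82⌋ = 3, remainder 15
⌊82/15⌋ = 5, remainder 7
⌊15/7⌋ = 2, remainder 1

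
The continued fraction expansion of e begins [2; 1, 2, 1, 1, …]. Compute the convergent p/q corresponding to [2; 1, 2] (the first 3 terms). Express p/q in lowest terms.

Start with 2.
1 + 1/(2/1) = 1 + 1/2 = 3/2
2 + 1/(3/2) = 2 + 2/3 = 8/3

8/3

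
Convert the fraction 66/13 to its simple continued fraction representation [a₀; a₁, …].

66 = 5·13 + 1, so a_0 = 5
13 = 13·1 + 0, so a_1 = 13

[5; 13]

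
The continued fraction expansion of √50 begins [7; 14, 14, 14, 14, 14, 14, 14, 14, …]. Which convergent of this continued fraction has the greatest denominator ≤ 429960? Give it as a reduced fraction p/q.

275807/39005

a_0 = 7: 7/1  (≤ bound)
a_1 = 14: 99/14  (≤ bound)
a_2 = 14: 1393/197  (≤ bound)
a_3 = 14: 19601/2772  (≤ bound)
a_4 = 14: 275807/39005  (≤ bound)
a_5 = 14: 3880899/548842  (> 429960, stop)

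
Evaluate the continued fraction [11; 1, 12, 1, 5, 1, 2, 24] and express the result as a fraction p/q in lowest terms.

80453/6745

Start with 24.
2 + 1/(24/1) = 2 + 1/24 = 49/24
1 + 1/(49/24) = 1 + 24/49 = 73/49
5 + 1/(73/49) = 5 + 49/73 = 414/73
1 + 1/(414/73) = 1 + 73/414 = 487/414
12 + 1/(487/414) = 12 + 414/487 = 6258/487
1 + 1/(6258/487) = 1 + 487/6258 = 6745/6258
11 + 1/(6745/6258) = 11 + 6258/6745 = 80453/6745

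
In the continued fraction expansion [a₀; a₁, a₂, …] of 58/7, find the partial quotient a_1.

58 ÷ 7 → quotient 8, remainder 2
7 ÷ 2 → quotient 3, remainder 1

3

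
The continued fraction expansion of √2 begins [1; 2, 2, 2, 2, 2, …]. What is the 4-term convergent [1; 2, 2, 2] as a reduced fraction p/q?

a_0 = 1: 1/1
a_1 = 2: 3/2
a_2 = 2: 7/5
a_3 = 2: 17/12

17/12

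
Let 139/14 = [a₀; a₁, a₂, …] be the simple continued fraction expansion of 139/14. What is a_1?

139 ÷ 14 → quotient 9, remainder 13
14 ÷ 13 → quotient 1, remainder 1

1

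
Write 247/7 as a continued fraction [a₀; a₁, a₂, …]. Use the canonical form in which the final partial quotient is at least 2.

247 ÷ 7 → quotient 35, remainder 2
7 ÷ 2 → quotient 3, remainder 1
2 ÷ 1 → quotient 2, remainder 0

[35; 3, 2]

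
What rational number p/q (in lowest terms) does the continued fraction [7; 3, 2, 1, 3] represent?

a_0 = 7: 7/1
a_1 = 3: 22/3
a_2 = 2: 51/7
a_3 = 1: 73/10
a_4 = 3: 270/37

270/37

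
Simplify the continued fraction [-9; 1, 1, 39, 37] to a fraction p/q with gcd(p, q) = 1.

-24844/2925

a_0 = -9: -9/1
a_1 = 1: -8/1
a_2 = 1: -17/2
a_3 = 39: -671/79
a_4 = 37: -24844/2925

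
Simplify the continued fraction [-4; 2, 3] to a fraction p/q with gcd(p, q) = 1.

-25/7

a_0 = -4: -4/1
a_1 = 2: -7/2
a_2 = 3: -25/7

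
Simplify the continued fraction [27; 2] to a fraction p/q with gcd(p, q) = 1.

a_0 = 27: 27/1
a_1 = 2: 55/2

55/2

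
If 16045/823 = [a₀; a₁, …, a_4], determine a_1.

2

16045 = 19·823 + 408, so a_0 = 19
823 = 2·408 + 7, so a_1 = 2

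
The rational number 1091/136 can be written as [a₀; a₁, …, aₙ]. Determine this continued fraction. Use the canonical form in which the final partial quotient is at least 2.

1091 = 8·136 + 3, so a_0 = 8
136 = 45·3 + 1, so a_1 = 45
3 = 3·1 + 0, so a_2 = 3

[8; 45, 3]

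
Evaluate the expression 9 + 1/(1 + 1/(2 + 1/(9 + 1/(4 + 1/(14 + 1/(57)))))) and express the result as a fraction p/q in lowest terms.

Start with 57.
14 + 1/(57/1) = 14 + 1/57 = 799/57
4 + 1/(799/57) = 4 + 57/799 = 3253/799
9 + 1/(3253/799) = 9 + 799/3253 = 30076/3253
2 + 1/(30076/3253) = 2 + 3253/30076 = 63405/30076
1 + 1/(63405/30076) = 1 + 30076/63405 = 93481/63405
9 + 1/(93481/63405) = 9 + 63405/93481 = 904734/93481

904734/93481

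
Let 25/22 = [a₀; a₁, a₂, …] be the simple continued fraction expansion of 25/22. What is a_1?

7

Apply division with remainder until the remainder is 0:
⌊25/22⌋ = 1, remainder 3
⌊22/3⌋ = 7, remainder 1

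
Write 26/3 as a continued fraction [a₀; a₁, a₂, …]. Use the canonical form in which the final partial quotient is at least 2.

[8; 1, 2]

26 = 8·3 + 2, so a_0 = 8
3 = 1·2 + 1, so a_1 = 1
2 = 2·1 + 0, so a_2 = 2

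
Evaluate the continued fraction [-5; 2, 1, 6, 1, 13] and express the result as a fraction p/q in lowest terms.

-1484/319

Collapse the nested fraction from the inside out:
Start with 13.
1 + 1/(13/1) = 1 + 1/13 = 14/13
6 + 1/(14/13) = 6 + 13/14 = 97/14
1 + 1/(97/14) = 1 + 14/97 = 111/97
2 + 1/(111/97) = 2 + 97/111 = 319/111
-5 + 1/(319/111) = -5 + 111/319 = -1484/319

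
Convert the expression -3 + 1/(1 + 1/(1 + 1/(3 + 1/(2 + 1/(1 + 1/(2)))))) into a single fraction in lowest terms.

-151/62

Build up convergents one term at a time:
a_0 = -3: -3/1
a_1 = 1: -2/1
a_2 = 1: -5/2
a_3 = 3: -17/7
a_4 = 2: -39/16
a_5 = 1: -56/23
a_6 = 2: -151/62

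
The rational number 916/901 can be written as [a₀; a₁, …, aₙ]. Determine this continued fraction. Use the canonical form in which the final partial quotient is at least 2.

[1; 60, 15]

Repeatedly divide and take the remainder:
⌊916/901⌋ = 1, remainder 15
⌊901/15⌋ = 60, remainder 1
⌊15/1⌋ = 15, remainder 0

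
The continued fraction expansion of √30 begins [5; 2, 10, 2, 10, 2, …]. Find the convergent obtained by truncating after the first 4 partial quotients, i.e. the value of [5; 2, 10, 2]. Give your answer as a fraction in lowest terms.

241/44

Build up convergents one term at a time:
a_0 = 5: 5/1
a_1 = 2: 11/2
a_2 = 10: 115/21
a_3 = 2: 241/44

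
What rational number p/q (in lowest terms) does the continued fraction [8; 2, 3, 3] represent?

Build up convergents one term at a time:
a_0 = 8: 8/1
a_1 = 2: 17/2
a_2 = 3: 59/7
a_3 = 3: 194/23

194/23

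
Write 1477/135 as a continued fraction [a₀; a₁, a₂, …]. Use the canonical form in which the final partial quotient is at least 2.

[10; 1, 15, 1, 7]

1477 ÷ 135 → quotient 10, remainder 127
135 ÷ 127 → quotient 1, remainder 8
127 ÷ 8 → quotient 15, remainder 7
8 ÷ 7 → quotient 1, remainder 1
7 ÷ 1 → quotient 7, remainder 0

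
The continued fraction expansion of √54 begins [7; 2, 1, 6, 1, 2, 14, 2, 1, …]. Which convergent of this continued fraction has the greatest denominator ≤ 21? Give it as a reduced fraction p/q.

a_0 = 7: 7/1  (≤ bound)
a_1 = 2: 15/2  (≤ bound)
a_2 = 1: 22/3  (≤ bound)
a_3 = 6: 147/20  (≤ bound)
a_4 = 1: 169/23  (> 21, stop)

147/20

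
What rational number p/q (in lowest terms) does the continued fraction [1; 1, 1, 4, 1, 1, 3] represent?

Use the convergent recurrence hₖ = aₖ·hₖ₋₁ + hₖ₋₂ (and likewise for the denominators kₖ):
a_0 = 1: 1/1
a_1 = 1: 2/1
a_2 = 1: 3/2
a_3 = 4: 14/9
a_4 = 1: 17/11
a_5 = 1: 31/20
a_6 = 3: 110/71

110/71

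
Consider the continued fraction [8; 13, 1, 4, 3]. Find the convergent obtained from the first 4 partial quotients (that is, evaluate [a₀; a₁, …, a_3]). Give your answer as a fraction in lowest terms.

557/69

Compute successive convergents:
a_0 = 8: 8/1
a_1 = 13: 105/13
a_2 = 1: 113/14
a_3 = 4: 557/69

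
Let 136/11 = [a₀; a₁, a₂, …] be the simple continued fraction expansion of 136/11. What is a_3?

Run the Euclidean algorithm, recording each quotient:
136 = 12·11 + 4, so a_0 = 12
11 = 2·4 + 3, so a_1 = 2
4 = 1·3 + 1, so a_2 = 1
3 = 3·1 + 0, so a_3 = 3

3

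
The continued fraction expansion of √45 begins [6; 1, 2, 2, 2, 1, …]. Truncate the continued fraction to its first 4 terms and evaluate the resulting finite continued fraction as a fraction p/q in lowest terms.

47/7

Start with 2.
2 + 1/(2/1) = 2 + 1/2 = 5/2
1 + 1/(5/2) = 1 + 2/5 = 7/5
6 + 1/(7/5) = 6 + 5/7 = 47/7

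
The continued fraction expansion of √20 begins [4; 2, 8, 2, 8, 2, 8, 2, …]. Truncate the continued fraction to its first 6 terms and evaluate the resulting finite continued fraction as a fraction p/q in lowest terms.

2889/646

a_0 = 4: 4/1
a_1 = 2: 9/2
a_2 = 8: 76/17
a_3 = 2: 161/36
a_4 = 8: 1364/305
a_5 = 2: 2889/646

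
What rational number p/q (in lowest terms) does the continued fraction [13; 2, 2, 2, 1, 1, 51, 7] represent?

140858/10501

Start with 7.
51 + 1/(7/1) = 51 + 1/7 = 358/7
1 + 1/(358/7) = 1 + 7/358 = 365/358
1 + 1/(365/358) = 1 + 358/365 = 723/365
2 + 1/(723/365) = 2 + 365/723 = 1811/723
2 + 1/(1811/723) = 2 + 723/1811 = 4345/1811
2 + 1/(4345/1811) = 2 + 1811/4345 = 10501/4345
13 + 1/(10501/4345) = 13 + 4345/10501 = 140858/10501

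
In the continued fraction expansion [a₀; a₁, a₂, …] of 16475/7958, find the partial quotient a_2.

Repeatedly divide and take the remainder:
16475 = 2·7958 + 559, so a_0 = 2
7958 = 14·559 + 132, so a_1 = 14
559 = 4·132 + 31, so a_2 = 4

4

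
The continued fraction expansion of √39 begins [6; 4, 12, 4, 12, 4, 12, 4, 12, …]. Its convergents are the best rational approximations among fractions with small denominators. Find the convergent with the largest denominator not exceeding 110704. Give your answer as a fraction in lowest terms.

62425/9996

List convergents until the denominator exceeds the bound:
a_0 = 6: 6/1  (≤ bound)
a_1 = 4: 25/4  (≤ bound)
a_2 = 12: 306/49  (≤ bound)
a_3 = 4: 1249/200  (≤ bound)
a_4 = 12: 15294/2449  (≤ bound)
a_5 = 4: 62425/9996  (≤ bound)
a_6 = 12: 764394/122401  (> 110704, stop)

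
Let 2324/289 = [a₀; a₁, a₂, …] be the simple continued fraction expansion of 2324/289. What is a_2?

12

2324 ÷ 289 → quotient 8, remainder 12
289 ÷ 12 → quotient 24, remainder 1
12 ÷ 1 → quotient 12, remainder 0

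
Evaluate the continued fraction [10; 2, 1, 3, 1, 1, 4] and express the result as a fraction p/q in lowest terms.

a_0 = 10: 10/1
a_1 = 2: 21/2
a_2 = 1: 31/3
a_3 = 3: 114/11
a_4 = 1: 145/14
a_5 = 1: 259/25
a_6 = 4: 1181/114

1181/114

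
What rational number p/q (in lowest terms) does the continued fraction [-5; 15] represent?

Work from the innermost term outward:
Start with 15.
-5 + 1/(15/1) = -5 + 1/15 = -74/15

-74/15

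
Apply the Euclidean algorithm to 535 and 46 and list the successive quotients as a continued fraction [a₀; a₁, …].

[11; 1, 1, 1, 2, 2, 2]

535 = 11·46 + 29, so a_0 = 11
46 = 1·29 + 17, so a_1 = 1
29 = 1·17 + 12, so a_2 = 1
17 = 1·12 + 5, so a_3 = 1
12 = 2·5 + 2, so a_4 = 2
5 = 2·2 + 1, so a_5 = 2
2 = 2·1 + 0, so a_6 = 2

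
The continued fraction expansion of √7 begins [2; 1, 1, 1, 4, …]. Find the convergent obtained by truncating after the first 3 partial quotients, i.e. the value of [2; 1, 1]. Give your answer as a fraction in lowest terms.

Compute successive convergents:
a_0 = 2: 2/1
a_1 = 1: 3/1
a_2 = 1: 5/2

5/2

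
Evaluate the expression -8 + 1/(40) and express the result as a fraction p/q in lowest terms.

Starting at the tail and folding back:
Start with 40.
-8 + 1/(40/1) = -8 + 1/40 = -319/40

-319/40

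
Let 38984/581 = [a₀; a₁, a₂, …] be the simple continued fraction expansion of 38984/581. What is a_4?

2

⌊38984/581⌋ = 67, remainder 57
⌊581/57⌋ = 10, remainder 11
⌊57/11⌋ = 5, remainder 2
⌊11/2⌋ = 5, remainder 1
⌊2/1⌋ = 2, remainder 0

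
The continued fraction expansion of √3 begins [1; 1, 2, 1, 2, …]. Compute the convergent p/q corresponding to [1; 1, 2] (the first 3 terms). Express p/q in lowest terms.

5/3

Start with 2.
1 + 1/(2/1) = 1 + 1/2 = 3/2
1 + 1/(3/2) = 1 + 2/3 = 5/3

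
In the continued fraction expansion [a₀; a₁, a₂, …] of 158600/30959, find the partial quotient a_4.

158600 ÷ 30959 → quotient 5, remainder 3805
30959 ÷ 3805 → quotient 8, remainder 519
3805 ÷ 519 → quotient 7, remainder 172
519 ÷ 172 → quotient 3, remainder 3
172 ÷ 3 → quotient 57, remainder 1

57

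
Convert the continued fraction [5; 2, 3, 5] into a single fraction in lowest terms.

Build up convergents one term at a time:
a_0 = 5: 5/1
a_1 = 2: 11/2
a_2 = 3: 38/7
a_3 = 5: 201/37

201/37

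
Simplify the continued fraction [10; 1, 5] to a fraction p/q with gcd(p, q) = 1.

Start with 5.
1 + 1/(5/1) = 1 + 1/5 = 6/5
10 + 1/(6/5) = 10 + 5/6 = 65/6

65/6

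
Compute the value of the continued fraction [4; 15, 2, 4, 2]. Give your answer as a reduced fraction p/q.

1256/309

a_0 = 4: 4/1
a_1 = 15: 61/15
a_2 = 2: 126/31
a_3 = 4: 565/139
a_4 = 2: 1256/309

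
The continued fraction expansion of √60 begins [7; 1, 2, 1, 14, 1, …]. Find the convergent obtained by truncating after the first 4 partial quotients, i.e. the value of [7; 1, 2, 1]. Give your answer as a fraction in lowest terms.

31/4

a_0 = 7: 7/1
a_1 = 1: 8/1
a_2 = 2: 23/3
a_3 = 1: 31/4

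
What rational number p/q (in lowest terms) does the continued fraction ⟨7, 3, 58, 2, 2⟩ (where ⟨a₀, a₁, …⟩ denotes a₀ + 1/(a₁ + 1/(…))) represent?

6459/881

Use the convergent recurrence hₖ = aₖ·hₖ₋₁ + hₖ₋₂ (and likewise for the denominators kₖ):
a_0 = 7: 7/1
a_1 = 3: 22/3
a_2 = 58: 1283/175
a_3 = 2: 2588/353
a_4 = 2: 6459/881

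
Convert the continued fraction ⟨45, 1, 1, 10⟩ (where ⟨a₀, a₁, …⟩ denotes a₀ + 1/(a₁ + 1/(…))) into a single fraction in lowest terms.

Use the convergent recurrence hₖ = aₖ·hₖ₋₁ + hₖ₋₂ (and likewise for the denominators kₖ):
a_0 = 45: 45/1
a_1 = 1: 46/1
a_2 = 1: 91/2
a_3 = 10: 956/21

956/21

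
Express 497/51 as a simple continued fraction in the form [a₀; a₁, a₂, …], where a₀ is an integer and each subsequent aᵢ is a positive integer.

497 = 9·51 + 38, so a_0 = 9
51 = 1·38 + 13, so a_1 = 1
38 = 2·13 + 12, so a_2 = 2
13 = 1·12 + 1, so a_3 = 1
12 = 12·1 + 0, so a_4 = 12

[9; 1, 2, 1, 12]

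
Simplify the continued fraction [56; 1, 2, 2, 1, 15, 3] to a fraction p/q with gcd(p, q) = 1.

27273/481

Build up convergents one term at a time:
a_0 = 56: 56/1
a_1 = 1: 57/1
a_2 = 2: 170/3
a_3 = 2: 397/7
a_4 = 1: 567/10
a_5 = 15: 8902/157
a_6 = 3: 27273/481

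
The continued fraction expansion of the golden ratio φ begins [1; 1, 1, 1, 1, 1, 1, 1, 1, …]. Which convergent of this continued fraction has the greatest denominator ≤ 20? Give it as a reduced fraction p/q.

21/13

List convergents until the denominator exceeds the bound:
a_0 = 1: 1/1  (≤ bound)
a_1 = 1: 2/1  (≤ bound)
a_2 = 1: 3/2  (≤ bound)
a_3 = 1: 5/3  (≤ bound)
a_4 = 1: 8/5  (≤ bound)
a_5 = 1: 13/8  (≤ bound)
a_6 = 1: 21/13  (≤ bound)
a_7 = 1: 34/21  (> 20, stop)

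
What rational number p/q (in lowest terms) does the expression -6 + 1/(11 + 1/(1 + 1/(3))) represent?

a_0 = -6: -6/1
a_1 = 11: -65/11
a_2 = 1: -71/12
a_3 = 3: -278/47

-278/47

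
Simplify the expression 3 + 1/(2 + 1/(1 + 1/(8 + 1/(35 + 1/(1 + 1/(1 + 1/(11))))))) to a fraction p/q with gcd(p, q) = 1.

Work from the innermost term outward:
Start with 11.
1 + 1/(11/1) = 1 + 1/11 = 12/11
1 + 1/(12/11) = 1 + 11/12 = 23/12
35 + 1/(23/12) = 35 + 12/23 = 817/23
8 + 1/(817/23) = 8 + 23/817 = 6559/817
1 + 1/(6559/817) = 1 + 817/6559 = 7376/6559
2 + 1/(7376/6559) = 2 + 6559/7376 = 21311/7376
3 + 1/(21311/7376) = 3 + 7376/21311 = 71309/21311

71309/21311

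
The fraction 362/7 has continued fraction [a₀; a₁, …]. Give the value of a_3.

362 ÷ 7 → quotient 51, remainder 5
7 ÷ 5 → quotient 1, remainder 2
5 ÷ 2 → quotient 2, remainder 1
2 ÷ 1 → quotient 2, remainder 0

2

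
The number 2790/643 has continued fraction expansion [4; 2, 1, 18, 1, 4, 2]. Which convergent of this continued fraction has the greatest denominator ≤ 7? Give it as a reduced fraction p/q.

a_0 = 4: 4/1  (≤ bound)
a_1 = 2: 9/2  (≤ bound)
a_2 = 1: 13/3  (≤ bound)
a_3 = 18: 243/56  (> 7, stop)

13/3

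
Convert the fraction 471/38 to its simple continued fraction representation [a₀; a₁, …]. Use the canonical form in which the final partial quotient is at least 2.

Apply division with remainder until the remainder is 0:
⌊471/38⌋ = 12, remainder 15
⌊38/15⌋ = 2, remainder 8
⌊15/8⌋ = 1, remainder 7
⌊8/7⌋ = 1, remainder 1
⌊7/1⌋ = 7, remainder 0

[12; 2, 1, 1, 7]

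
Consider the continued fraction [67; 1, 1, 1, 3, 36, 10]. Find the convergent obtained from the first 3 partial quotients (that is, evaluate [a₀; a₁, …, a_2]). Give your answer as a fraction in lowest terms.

Start with 1.
1 + 1/(1/1) = 1 + 1/1 = 2/1
67 + 1/(2/1) = 67 + 1/2 = 135/2

135/2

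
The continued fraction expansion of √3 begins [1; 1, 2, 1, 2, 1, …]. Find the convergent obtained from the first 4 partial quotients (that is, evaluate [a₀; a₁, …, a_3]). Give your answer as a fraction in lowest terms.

Start with 1.
2 + 1/(1/1) = 2 + 1/1 = 3/1
1 + 1/(3/1) = 1 + 1/3 = 4/3
1 + 1/(4/3) = 1 + 3/4 = 7/4

7/4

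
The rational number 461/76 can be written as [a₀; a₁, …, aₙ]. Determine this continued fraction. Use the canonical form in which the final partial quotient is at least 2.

[6; 15, 5]

Run the Euclidean algorithm, recording each quotient:
⌊461/76⌋ = 6, remainder 5
⌊76/5⌋ = 15, remainder 1
⌊5/1⌋ = 5, remainder 0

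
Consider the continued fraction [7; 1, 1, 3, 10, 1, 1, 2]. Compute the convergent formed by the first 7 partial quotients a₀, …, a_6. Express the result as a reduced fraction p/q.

1143/151

a_0 = 7: 7/1
a_1 = 1: 8/1
a_2 = 1: 15/2
a_3 = 3: 53/7
a_4 = 10: 545/72
a_5 = 1: 598/79
a_6 = 1: 1143/151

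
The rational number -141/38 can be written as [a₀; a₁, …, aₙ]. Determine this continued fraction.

[-4; 3, 2, 5]

-141 = -4·38 + 11, so a_0 = -4
38 = 3·11 + 5, so a_1 = 3
11 = 2·5 + 1, so a_2 = 2
5 = 5·1 + 0, so a_3 = 5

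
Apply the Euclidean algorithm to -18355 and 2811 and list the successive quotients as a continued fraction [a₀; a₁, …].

Apply division with remainder until the remainder is 0:
-18355 = -7·2811 + 1322, so a_0 = -7
2811 = 2·1322 + 167, so a_1 = 2
1322 = 7·167 + 153, so a_2 = 7
167 = 1·153 + 14, so a_3 = 1
153 = 10·14 + 13, so a_4 = 10
14 = 1·13 + 1, so a_5 = 1
13 = 13·1 + 0, so a_6 = 13

[-7; 2, 7, 1, 10, 1, 13]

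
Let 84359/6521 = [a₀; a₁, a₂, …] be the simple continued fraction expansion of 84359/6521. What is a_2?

Repeatedly divide and take the remainder:
84359 = 12·6521 + 6107, so a_0 = 12
6521 = 1·6107 + 414, so a_1 = 1
6107 = 14·414 + 311, so a_2 = 14

14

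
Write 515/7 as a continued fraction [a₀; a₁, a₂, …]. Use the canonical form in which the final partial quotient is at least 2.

[73; 1, 1, 3]

515 = 73·7 + 4, so a_0 = 73
7 = 1·4 + 3, so a_1 = 1
4 = 1·3 + 1, so a_2 = 1
3 = 3·1 + 0, so a_3 = 3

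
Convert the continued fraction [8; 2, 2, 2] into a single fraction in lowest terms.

a_0 = 8: 8/1
a_1 = 2: 17/2
a_2 = 2: 42/5
a_3 = 2: 101/12

101/12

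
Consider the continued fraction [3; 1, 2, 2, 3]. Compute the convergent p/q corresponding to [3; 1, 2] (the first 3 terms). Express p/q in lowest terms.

Starting at the tail and folding back:
Start with 2.
1 + 1/(2/1) = 1 + 1/2 = 3/2
3 + 1/(3/2) = 3 + 2/3 = 11/3

11/3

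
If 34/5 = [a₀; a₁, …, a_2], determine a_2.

Repeatedly divide and take the remainder:
34 = 6·5 + 4, so a_0 = 6
5 = 1·4 + 1, so a_1 = 1
4 = 4·1 + 0, so a_2 = 4

4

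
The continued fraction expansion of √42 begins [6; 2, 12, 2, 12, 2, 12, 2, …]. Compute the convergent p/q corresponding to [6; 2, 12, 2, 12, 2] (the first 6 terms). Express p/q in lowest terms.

a_0 = 6: 6/1
a_1 = 2: 13/2
a_2 = 12: 162/25
a_3 = 2: 337/52
a_4 = 12: 4206/649
a_5 = 2: 8749/1350

8749/1350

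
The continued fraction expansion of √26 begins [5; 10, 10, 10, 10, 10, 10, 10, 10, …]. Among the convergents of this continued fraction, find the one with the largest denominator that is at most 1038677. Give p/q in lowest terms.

530451/104030

a_0 = 5: 5/1  (≤ bound)
a_1 = 10: 51/10  (≤ bound)
a_2 = 10: 515/101  (≤ bound)
a_3 = 10: 5201/1020  (≤ bound)
a_4 = 10: 52525/10301  (≤ bound)
a_5 = 10: 530451/104030  (≤ bound)
a_6 = 10: 5357035/1050601  (> 1038677, stop)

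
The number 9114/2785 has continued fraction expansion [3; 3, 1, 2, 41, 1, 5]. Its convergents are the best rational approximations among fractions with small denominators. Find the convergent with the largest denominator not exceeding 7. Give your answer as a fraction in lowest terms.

List convergents until the denominator exceeds the bound:
a_0 = 3: 3/1  (≤ bound)
a_1 = 3: 10/3  (≤ bound)
a_2 = 1: 13/4  (≤ bound)
a_3 = 2: 36/11  (> 7, stop)

13/4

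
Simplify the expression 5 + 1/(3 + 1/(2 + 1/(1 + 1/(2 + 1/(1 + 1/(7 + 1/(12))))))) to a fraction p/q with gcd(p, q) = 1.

18376/3469

Start with 12.
7 + 1/(12/1) = 7 + 1/12 = 85/12
1 + 1/(85/12) = 1 + 12/85 = 97/85
2 + 1/(97/85) = 2 + 85/97 = 279/97
1 + 1/(279/97) = 1 + 97/279 = 376/279
2 + 1/(376/279) = 2 + 279/376 = 1031/376
3 + 1/(1031/376) = 3 + 376/1031 = 3469/1031
5 + 1/(3469/1031) = 5 + 1031/3469 = 18376/3469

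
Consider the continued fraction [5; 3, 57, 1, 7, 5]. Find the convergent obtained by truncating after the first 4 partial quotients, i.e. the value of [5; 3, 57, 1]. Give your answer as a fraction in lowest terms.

933/175

a_0 = 5: 5/1
a_1 = 3: 16/3
a_2 = 57: 917/172
a_3 = 1: 933/175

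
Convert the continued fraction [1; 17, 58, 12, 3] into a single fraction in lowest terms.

a_0 = 1: 1/1
a_1 = 17: 18/17
a_2 = 58: 1045/987
a_3 = 12: 12558/11861
a_4 = 3: 38719/36570

38719/36570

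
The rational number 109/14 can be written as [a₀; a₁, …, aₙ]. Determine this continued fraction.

[7; 1, 3, 1, 2]

109 = 7·14 + 11, so a_0 = 7
14 = 1·11 + 3, so a_1 = 1
11 = 3·3 + 2, so a_2 = 3
3 = 1·2 + 1, so a_3 = 1
2 = 2·1 + 0, so a_4 = 2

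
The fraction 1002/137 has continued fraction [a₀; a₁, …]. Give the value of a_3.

2

Run the Euclidean algorithm, recording each quotient:
1002 ÷ 137 → quotient 7, remainder 43
137 ÷ 43 → quotient 3, remainder 8
43 ÷ 8 → quotient 5, remainder 3
8 ÷ 3 → quotient 2, remainder 2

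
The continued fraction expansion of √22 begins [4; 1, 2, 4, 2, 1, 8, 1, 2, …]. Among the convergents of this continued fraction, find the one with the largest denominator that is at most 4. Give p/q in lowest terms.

List convergents until the denominator exceeds the bound:
a_0 = 4: 4/1  (≤ bound)
a_1 = 1: 5/1  (≤ bound)
a_2 = 2: 14/3  (≤ bound)
a_3 = 4: 61/13  (> 4, stop)

14/3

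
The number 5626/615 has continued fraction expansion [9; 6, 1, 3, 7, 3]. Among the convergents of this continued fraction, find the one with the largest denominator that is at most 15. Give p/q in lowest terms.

64/7

a_0 = 9: 9/1  (≤ bound)
a_1 = 6: 55/6  (≤ bound)
a_2 = 1: 64/7  (≤ bound)
a_3 = 3: 247/27  (> 15, stop)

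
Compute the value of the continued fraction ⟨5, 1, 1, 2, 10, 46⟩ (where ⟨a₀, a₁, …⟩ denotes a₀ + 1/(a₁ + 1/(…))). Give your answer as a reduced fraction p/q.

13414/2397

a_0 = 5: 5/1
a_1 = 1: 6/1
a_2 = 1: 11/2
a_3 = 2: 28/5
a_4 = 10: 291/52
a_5 = 46: 13414/2397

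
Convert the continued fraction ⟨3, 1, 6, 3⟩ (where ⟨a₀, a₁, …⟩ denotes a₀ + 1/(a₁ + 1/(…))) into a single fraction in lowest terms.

85/22

Compute successive convergents:
a_0 = 3: 3/1
a_1 = 1: 4/1
a_2 = 6: 27/7
a_3 = 3: 85/22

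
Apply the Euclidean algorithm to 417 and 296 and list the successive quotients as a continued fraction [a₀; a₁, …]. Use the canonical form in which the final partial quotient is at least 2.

417 ÷ 296 → quotient 1, remainder 121
296 ÷ 121 → quotient 2, remainder 54
121 ÷ 54 → quotient 2, remainder 13
54 ÷ 13 → quotient 4, remainder 2
13 ÷ 2 → quotient 6, remainder 1
2 ÷ 1 → quotient 2, remainder 0

[1; 2, 2, 4, 6, 2]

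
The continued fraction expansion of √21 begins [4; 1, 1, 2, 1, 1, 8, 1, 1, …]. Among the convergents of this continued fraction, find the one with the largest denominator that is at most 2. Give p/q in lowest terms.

9/2

List convergents until the denominator exceeds the bound:
a_0 = 4: 4/1  (≤ bound)
a_1 = 1: 5/1  (≤ bound)
a_2 = 1: 9/2  (≤ bound)
a_3 = 2: 23/5  (> 2, stop)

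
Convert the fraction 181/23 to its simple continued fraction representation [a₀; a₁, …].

[7; 1, 6, 1, 2]

181 = 7·23 + 20, so a_0 = 7
23 = 1·20 + 3, so a_1 = 1
20 = 6·3 + 2, so a_2 = 6
3 = 1·2 + 1, so a_3 = 1
2 = 2·1 + 0, so a_4 = 2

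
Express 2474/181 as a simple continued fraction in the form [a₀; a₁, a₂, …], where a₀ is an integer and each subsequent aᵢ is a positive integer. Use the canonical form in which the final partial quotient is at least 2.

[13; 1, 2, 60]

⌊2474/181⌋ = 13, remainder 121
⌊181/121⌋ = 1, remainder 60
⌊121/60⌋ = 2, remainder 1
⌊60/1⌋ = 60, remainder 0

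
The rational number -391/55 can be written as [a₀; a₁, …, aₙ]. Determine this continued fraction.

-391 = -8·55 + 49, so a_0 = -8
55 = 1·49 + 6, so a_1 = 1
49 = 8·6 + 1, so a_2 = 8
6 = 6·1 + 0, so a_3 = 6

[-8; 1, 8, 6]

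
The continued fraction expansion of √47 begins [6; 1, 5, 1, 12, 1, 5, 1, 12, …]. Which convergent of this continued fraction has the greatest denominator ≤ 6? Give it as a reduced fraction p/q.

a_0 = 6: 6/1  (≤ bound)
a_1 = 1: 7/1  (≤ bound)
a_2 = 5: 41/6  (≤ bound)
a_3 = 1: 48/7  (> 6, stop)

41/6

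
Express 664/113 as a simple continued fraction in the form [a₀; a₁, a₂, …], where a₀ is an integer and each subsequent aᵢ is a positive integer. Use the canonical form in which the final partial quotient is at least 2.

[5; 1, 7, 14]

Run the Euclidean algorithm, recording each quotient:
⌊664/113⌋ = 5, remainder 99
⌊113/99⌋ = 1, remainder 14
⌊99/14⌋ = 7, remainder 1
⌊14/1⌋ = 14, remainder 0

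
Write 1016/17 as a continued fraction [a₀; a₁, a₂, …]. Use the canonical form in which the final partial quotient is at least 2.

⌊1016/17⌋ = 59, remainder 13
⌊17/13⌋ = 1, remainder 4
⌊13/4⌋ = 3, remainder 1
⌊4/1⌋ = 4, remainder 0

[59; 1, 3, 4]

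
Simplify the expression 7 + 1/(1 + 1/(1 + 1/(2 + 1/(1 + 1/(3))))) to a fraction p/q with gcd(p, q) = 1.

197/26

Collapse the nested fraction from the inside out:
Start with 3.
1 + 1/(3/1) = 1 + 1/3 = 4/3
2 + 1/(4/3) = 2 + 3/4 = 11/4
1 + 1/(11/4) = 1 + 4/11 = 15/11
1 + 1/(15/11) = 1 + 11/15 = 26/15
7 + 1/(26/15) = 7 + 15/26 = 197/26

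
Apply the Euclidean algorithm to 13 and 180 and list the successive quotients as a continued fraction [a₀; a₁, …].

[0; 13, 1, 5, 2]

Repeatedly divide and take the remainder:
13 ÷ 180 → quotient 0, remainder 13
180 ÷ 13 → quotient 13, remainder 11
13 ÷ 11 → quotient 1, remainder 2
11 ÷ 2 → quotient 5, remainder 1
2 ÷ 1 → quotient 2, remainder 0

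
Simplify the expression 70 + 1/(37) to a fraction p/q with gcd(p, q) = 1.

2591/37

a_0 = 70: 70/1
a_1 = 37: 2591/37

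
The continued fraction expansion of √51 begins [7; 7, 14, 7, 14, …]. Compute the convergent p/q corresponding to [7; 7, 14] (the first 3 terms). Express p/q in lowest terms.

a_0 = 7: 7/1
a_1 = 7: 50/7
a_2 = 14: 707/99

707/99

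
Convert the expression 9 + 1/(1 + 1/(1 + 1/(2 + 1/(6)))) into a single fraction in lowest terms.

Collapse the nested fraction from the inside out:
Start with 6.
2 + 1/(6/1) = 2 + 1/6 = 13/6
1 + 1/(13/6) = 1 + 6/13 = 19/13
1 + 1/(19/13) = 1 + 13/19 = 32/19
9 + 1/(32/19) = 9 + 19/32 = 307/32

307/32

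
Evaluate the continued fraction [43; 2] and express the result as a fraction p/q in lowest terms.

a_0 = 43: 43/1
a_1 = 2: 87/2

87/2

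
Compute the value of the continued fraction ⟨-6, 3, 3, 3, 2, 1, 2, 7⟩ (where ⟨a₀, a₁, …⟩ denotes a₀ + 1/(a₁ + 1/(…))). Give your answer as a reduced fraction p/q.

-12346/2167

a_0 = -6: -6/1
a_1 = 3: -17/3
a_2 = 3: -57/10
a_3 = 3: -188/33
a_4 = 2: -433/76
a_5 = 1: -621/109
a_6 = 2: -1675/294
a_7 = 7: -12346/2167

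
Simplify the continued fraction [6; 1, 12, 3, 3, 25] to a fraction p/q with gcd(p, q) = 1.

a_0 = 6: 6/1
a_1 = 1: 7/1
a_2 = 12: 90/13
a_3 = 3: 277/40
a_4 = 3: 921/133
a_5 = 25: 23302/3365

23302/3365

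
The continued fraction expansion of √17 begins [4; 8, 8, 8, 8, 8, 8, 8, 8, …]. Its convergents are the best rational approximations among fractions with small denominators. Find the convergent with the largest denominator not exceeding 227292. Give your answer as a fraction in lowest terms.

143649/34840

a_0 = 4: 4/1  (≤ bound)
a_1 = 8: 33/8  (≤ bound)
a_2 = 8: 268/65  (≤ bound)
a_3 = 8: 2177/528  (≤ bound)
a_4 = 8: 17684/4289  (≤ bound)
a_5 = 8: 143649/34840  (≤ bound)
a_6 = 8: 1166876/283009  (> 227292, stop)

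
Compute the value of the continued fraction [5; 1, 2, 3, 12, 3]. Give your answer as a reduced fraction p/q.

a_0 = 5: 5/1
a_1 = 1: 6/1
a_2 = 2: 17/3
a_3 = 3: 57/10
a_4 = 12: 701/123
a_5 = 3: 2160/379

2160/379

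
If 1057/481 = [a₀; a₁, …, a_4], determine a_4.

⌊1057/481⌋ = 2, remainder 95
⌊481/95⌋ = 5, remainder 6
⌊95/6⌋ = 15, remainder 5
⌊6/5⌋ = 1, remainder 1
⌊5/1⌋ = 5, remainder 0

5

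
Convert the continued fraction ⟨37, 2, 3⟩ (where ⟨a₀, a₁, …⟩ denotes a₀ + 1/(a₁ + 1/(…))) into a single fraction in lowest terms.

a_0 = 37: 37/1
a_1 = 2: 75/2
a_2 = 3: 262/7

262/7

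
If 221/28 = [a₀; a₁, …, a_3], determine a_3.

3

⌊221/28⌋ = 7, remainder 25
⌊28/25⌋ = 1, remainder 3
⌊25/3⌋ = 8, remainder 1
⌊3/1⌋ = 3, remainder 0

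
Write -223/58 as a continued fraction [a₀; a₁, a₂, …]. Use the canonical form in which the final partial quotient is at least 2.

Repeatedly divide and take the remainder:
-223 ÷ 58 → quotient -4, remainder 9
58 ÷ 9 → quotient 6, remainder 4
9 ÷ 4 → quotient 2, remainder 1
4 ÷ 1 → quotient 4, remainder 0

[-4; 6, 2, 4]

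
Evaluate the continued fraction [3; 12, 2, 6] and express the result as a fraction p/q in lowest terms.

Start with 6.
2 + 1/(6/1) = 2 + 1/6 = 13/6
12 + 1/(13/6) = 12 + 6/13 = 162/13
3 + 1/(162/13) = 3 + 13/162 = 499/162

499/162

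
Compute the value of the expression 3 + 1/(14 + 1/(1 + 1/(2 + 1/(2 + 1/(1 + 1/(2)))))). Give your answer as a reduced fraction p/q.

1218/397

a_0 = 3: 3/1
a_1 = 14: 43/14
a_2 = 1: 46/15
a_3 = 2: 135/44
a_4 = 2: 316/103
a_5 = 1: 451/147
a_6 = 2: 1218/397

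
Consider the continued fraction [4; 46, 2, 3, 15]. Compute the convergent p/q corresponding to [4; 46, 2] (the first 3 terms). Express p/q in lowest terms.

Start with 2.
46 + 1/(2/1) = 46 + 1/2 = 93/2
4 + 1/(93/2) = 4 + 2/93 = 374/93

374/93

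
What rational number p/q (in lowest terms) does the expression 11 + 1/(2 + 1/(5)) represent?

Starting at the tail and folding back:
Start with 5.
2 + 1/(5/1) = 2 + 1/5 = 11/5
11 + 1/(11/5) = 11 + 5/11 = 126/11

126/11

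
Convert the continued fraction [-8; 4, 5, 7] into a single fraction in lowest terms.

a_0 = -8: -8/1
a_1 = 4: -31/4
a_2 = 5: -163/21
a_3 = 7: -1172/151

-1172/151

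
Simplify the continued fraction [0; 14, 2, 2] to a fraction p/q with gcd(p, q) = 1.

Collapse the nested fraction from the inside out:
Start with 2.
2 + 1/(2/1) = 2 + 1/2 = 5/2
14 + 1/(5/2) = 14 + 2/5 = 72/5
0 + 1/(72/5) = 0 + 5/72 = 5/72

5/72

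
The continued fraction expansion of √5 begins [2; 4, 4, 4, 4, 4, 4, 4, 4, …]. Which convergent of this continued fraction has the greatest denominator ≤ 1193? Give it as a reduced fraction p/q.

a_0 = 2: 2/1  (≤ bound)
a_1 = 4: 9/4  (≤ bound)
a_2 = 4: 38/17  (≤ bound)
a_3 = 4: 161/72  (≤ bound)
a_4 = 4: 682/305  (≤ bound)
a_5 = 4: 2889/1292  (> 1193, stop)

682/305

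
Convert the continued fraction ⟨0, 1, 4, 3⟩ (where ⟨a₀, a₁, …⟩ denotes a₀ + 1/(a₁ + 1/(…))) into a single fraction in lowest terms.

13/16

Start with 3.
4 + 1/(3/1) = 4 + 1/3 = 13/3
1 + 1/(13/3) = 1 + 3/13 = 16/13
0 + 1/(16/13) = 0 + 13/16 = 13/16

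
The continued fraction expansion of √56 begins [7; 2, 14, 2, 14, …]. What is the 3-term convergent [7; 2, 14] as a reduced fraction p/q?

Use the convergent recurrence hₖ = aₖ·hₖ₋₁ + hₖ₋₂ (and likewise for the denominators kₖ):
a_0 = 7: 7/1
a_1 = 2: 15/2
a_2 = 14: 217/29

217/29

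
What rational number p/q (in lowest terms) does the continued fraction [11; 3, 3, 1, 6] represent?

Compute successive convergents:
a_0 = 11: 11/1
a_1 = 3: 34/3
a_2 = 3: 113/10
a_3 = 1: 147/13
a_4 = 6: 995/88

995/88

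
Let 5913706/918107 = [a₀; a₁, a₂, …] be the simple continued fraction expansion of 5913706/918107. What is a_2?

3

5913706 ÷ 918107 → quotient 6, remainder 405064
918107 ÷ 405064 → quotient 2, remainder 107979
405064 ÷ 107979 → quotient 3, remainder 81127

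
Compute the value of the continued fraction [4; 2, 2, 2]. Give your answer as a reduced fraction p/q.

Build up convergents one term at a time:
a_0 = 4: 4/1
a_1 = 2: 9/2
a_2 = 2: 22/5
a_3 = 2: 53/12

53/12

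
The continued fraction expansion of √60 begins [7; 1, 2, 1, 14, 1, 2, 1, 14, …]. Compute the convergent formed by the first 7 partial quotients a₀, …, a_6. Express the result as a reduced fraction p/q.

1433/185

a_0 = 7: 7/1
a_1 = 1: 8/1
a_2 = 2: 23/3
a_3 = 1: 31/4
a_4 = 14: 457/59
a_5 = 1: 488/63
a_6 = 2: 1433/185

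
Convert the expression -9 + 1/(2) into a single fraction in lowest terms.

-17/2

Build up convergents one term at a time:
a_0 = -9: -9/1
a_1 = 2: -17/2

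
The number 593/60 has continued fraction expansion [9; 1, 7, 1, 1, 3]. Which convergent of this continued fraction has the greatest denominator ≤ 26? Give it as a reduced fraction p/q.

168/17

a_0 = 9: 9/1  (≤ bound)
a_1 = 1: 10/1  (≤ bound)
a_2 = 7: 79/8  (≤ bound)
a_3 = 1: 89/9  (≤ bound)
a_4 = 1: 168/17  (≤ bound)
a_5 = 3: 593/60  (> 26, stop)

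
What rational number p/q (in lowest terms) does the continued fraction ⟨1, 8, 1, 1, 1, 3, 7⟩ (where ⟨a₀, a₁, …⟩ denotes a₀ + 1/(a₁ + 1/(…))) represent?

Build up convergents one term at a time:
a_0 = 1: 1/1
a_1 = 8: 9/8
a_2 = 1: 10/9
a_3 = 1: 19/17
a_4 = 1: 29/26
a_5 = 3: 106/95
a_6 = 7: 771/691

771/691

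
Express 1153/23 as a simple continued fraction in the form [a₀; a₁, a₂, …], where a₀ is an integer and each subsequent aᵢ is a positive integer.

Run the Euclidean algorithm, recording each quotient:
1153 ÷ 23 → quotient 50, remainder 3
23 ÷ 3 → quotient 7, remainder 2
3 ÷ 2 → quotient 1, remainder 1
2 ÷ 1 → quotient 2, remainder 0

[50; 7, 1, 2]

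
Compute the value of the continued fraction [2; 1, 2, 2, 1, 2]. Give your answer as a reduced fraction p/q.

73/27

a_0 = 2: 2/1
a_1 = 1: 3/1
a_2 = 2: 8/3
a_3 = 2: 19/7
a_4 = 1: 27/10
a_5 = 2: 73/27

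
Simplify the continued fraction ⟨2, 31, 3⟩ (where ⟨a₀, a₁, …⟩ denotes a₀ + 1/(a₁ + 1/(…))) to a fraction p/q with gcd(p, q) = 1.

a_0 = 2: 2/1
a_1 = 31: 63/31
a_2 = 3: 191/94

191/94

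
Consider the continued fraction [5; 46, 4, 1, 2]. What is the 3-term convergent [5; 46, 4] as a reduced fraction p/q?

929/185

a_0 = 5: 5/1
a_1 = 46: 231/46
a_2 = 4: 929/185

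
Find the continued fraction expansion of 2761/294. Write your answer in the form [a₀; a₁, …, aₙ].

2761 = 9·294 + 115, so a_0 = 9
294 = 2·115 + 64, so a_1 = 2
115 = 1·64 + 51, so a_2 = 1
64 = 1·51 + 13, so a_3 = 1
51 = 3·13 + 12, so a_4 = 3
13 = 1·12 + 1, so a_5 = 1
12 = 12·1 + 0, so a_6 = 12

[9; 2, 1, 1, 3, 1, 12]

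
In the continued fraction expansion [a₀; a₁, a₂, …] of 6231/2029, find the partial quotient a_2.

6231 ÷ 2029 → quotient 3, remainder 144
2029 ÷ 144 → quotient 14, remainder 13
144 ÷ 13 → quotient 11, remainder 1

11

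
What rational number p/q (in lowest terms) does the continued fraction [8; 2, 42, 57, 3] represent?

Build up convergents one term at a time:
a_0 = 8: 8/1
a_1 = 2: 17/2
a_2 = 42: 722/85
a_3 = 57: 41171/4847
a_4 = 3: 124235/14626

124235/14626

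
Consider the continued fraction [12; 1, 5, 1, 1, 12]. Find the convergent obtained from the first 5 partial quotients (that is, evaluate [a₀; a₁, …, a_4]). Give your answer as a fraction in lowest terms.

167/13

Start with 1.
1 + 1/(1/1) = 1 + 1/1 = 2/1
5 + 1/(2/1) = 5 + 1/2 = 11/2
1 + 1/(11/2) = 1 + 2/11 = 13/11
12 + 1/(13/11) = 12 + 11/13 = 167/13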